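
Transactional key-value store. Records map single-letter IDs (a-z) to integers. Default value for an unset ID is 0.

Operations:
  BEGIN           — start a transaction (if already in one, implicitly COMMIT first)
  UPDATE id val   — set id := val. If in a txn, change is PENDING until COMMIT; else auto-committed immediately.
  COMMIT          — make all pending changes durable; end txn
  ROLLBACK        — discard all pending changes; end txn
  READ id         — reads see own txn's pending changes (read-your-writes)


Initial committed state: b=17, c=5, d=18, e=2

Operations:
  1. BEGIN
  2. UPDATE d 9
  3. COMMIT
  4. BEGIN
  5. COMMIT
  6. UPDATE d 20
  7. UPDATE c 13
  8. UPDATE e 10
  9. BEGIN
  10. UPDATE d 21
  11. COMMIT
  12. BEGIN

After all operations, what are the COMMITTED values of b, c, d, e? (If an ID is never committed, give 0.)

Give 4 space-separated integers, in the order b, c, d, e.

Answer: 17 13 21 10

Derivation:
Initial committed: {b=17, c=5, d=18, e=2}
Op 1: BEGIN: in_txn=True, pending={}
Op 2: UPDATE d=9 (pending; pending now {d=9})
Op 3: COMMIT: merged ['d'] into committed; committed now {b=17, c=5, d=9, e=2}
Op 4: BEGIN: in_txn=True, pending={}
Op 5: COMMIT: merged [] into committed; committed now {b=17, c=5, d=9, e=2}
Op 6: UPDATE d=20 (auto-commit; committed d=20)
Op 7: UPDATE c=13 (auto-commit; committed c=13)
Op 8: UPDATE e=10 (auto-commit; committed e=10)
Op 9: BEGIN: in_txn=True, pending={}
Op 10: UPDATE d=21 (pending; pending now {d=21})
Op 11: COMMIT: merged ['d'] into committed; committed now {b=17, c=13, d=21, e=10}
Op 12: BEGIN: in_txn=True, pending={}
Final committed: {b=17, c=13, d=21, e=10}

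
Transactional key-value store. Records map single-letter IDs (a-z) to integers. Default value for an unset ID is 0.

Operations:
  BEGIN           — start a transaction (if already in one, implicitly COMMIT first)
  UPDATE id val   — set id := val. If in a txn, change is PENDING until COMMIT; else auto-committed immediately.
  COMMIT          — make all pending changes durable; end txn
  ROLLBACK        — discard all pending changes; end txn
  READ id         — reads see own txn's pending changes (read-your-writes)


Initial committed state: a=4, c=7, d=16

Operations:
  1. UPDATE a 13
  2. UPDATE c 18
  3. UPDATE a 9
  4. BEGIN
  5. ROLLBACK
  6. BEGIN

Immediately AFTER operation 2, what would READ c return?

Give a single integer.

Initial committed: {a=4, c=7, d=16}
Op 1: UPDATE a=13 (auto-commit; committed a=13)
Op 2: UPDATE c=18 (auto-commit; committed c=18)
After op 2: visible(c) = 18 (pending={}, committed={a=13, c=18, d=16})

Answer: 18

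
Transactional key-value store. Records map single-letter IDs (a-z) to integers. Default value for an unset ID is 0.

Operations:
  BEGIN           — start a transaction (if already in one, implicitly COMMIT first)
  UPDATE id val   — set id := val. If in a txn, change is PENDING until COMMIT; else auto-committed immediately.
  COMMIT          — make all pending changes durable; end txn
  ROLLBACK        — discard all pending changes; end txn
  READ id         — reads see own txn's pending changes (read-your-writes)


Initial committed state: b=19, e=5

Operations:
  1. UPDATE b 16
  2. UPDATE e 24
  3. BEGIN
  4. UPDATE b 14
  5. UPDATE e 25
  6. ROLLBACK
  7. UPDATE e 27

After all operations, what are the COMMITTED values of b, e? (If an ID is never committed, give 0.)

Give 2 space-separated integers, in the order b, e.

Initial committed: {b=19, e=5}
Op 1: UPDATE b=16 (auto-commit; committed b=16)
Op 2: UPDATE e=24 (auto-commit; committed e=24)
Op 3: BEGIN: in_txn=True, pending={}
Op 4: UPDATE b=14 (pending; pending now {b=14})
Op 5: UPDATE e=25 (pending; pending now {b=14, e=25})
Op 6: ROLLBACK: discarded pending ['b', 'e']; in_txn=False
Op 7: UPDATE e=27 (auto-commit; committed e=27)
Final committed: {b=16, e=27}

Answer: 16 27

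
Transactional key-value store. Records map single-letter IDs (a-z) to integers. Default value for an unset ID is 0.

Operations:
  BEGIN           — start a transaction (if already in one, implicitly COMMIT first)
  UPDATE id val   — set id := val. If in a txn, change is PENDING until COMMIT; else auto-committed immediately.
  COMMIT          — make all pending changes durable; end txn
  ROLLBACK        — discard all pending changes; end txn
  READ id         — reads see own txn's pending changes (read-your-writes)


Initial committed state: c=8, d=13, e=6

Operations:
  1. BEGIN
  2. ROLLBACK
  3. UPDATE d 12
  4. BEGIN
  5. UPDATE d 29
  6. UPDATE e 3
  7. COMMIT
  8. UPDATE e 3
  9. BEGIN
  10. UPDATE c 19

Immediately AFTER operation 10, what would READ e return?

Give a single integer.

Initial committed: {c=8, d=13, e=6}
Op 1: BEGIN: in_txn=True, pending={}
Op 2: ROLLBACK: discarded pending []; in_txn=False
Op 3: UPDATE d=12 (auto-commit; committed d=12)
Op 4: BEGIN: in_txn=True, pending={}
Op 5: UPDATE d=29 (pending; pending now {d=29})
Op 6: UPDATE e=3 (pending; pending now {d=29, e=3})
Op 7: COMMIT: merged ['d', 'e'] into committed; committed now {c=8, d=29, e=3}
Op 8: UPDATE e=3 (auto-commit; committed e=3)
Op 9: BEGIN: in_txn=True, pending={}
Op 10: UPDATE c=19 (pending; pending now {c=19})
After op 10: visible(e) = 3 (pending={c=19}, committed={c=8, d=29, e=3})

Answer: 3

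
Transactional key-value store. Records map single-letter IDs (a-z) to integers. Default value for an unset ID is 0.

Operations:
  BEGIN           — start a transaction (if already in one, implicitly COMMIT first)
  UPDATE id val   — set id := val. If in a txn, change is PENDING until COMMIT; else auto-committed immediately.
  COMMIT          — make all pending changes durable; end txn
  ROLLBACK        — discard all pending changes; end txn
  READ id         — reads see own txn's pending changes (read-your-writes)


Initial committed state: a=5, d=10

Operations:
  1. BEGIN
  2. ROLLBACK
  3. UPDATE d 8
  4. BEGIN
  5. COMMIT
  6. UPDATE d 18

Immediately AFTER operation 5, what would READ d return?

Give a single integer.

Initial committed: {a=5, d=10}
Op 1: BEGIN: in_txn=True, pending={}
Op 2: ROLLBACK: discarded pending []; in_txn=False
Op 3: UPDATE d=8 (auto-commit; committed d=8)
Op 4: BEGIN: in_txn=True, pending={}
Op 5: COMMIT: merged [] into committed; committed now {a=5, d=8}
After op 5: visible(d) = 8 (pending={}, committed={a=5, d=8})

Answer: 8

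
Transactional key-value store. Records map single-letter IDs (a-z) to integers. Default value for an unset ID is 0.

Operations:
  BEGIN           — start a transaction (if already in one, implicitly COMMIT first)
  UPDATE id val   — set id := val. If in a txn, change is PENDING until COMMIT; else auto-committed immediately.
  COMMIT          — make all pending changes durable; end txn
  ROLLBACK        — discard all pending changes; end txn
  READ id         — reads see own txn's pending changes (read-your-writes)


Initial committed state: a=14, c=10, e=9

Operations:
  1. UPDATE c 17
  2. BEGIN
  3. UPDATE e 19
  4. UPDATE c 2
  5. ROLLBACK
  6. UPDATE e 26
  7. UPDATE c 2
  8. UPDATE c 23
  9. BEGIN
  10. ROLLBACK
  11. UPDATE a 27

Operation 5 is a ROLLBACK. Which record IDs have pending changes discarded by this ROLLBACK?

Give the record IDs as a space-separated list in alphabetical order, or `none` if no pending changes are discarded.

Answer: c e

Derivation:
Initial committed: {a=14, c=10, e=9}
Op 1: UPDATE c=17 (auto-commit; committed c=17)
Op 2: BEGIN: in_txn=True, pending={}
Op 3: UPDATE e=19 (pending; pending now {e=19})
Op 4: UPDATE c=2 (pending; pending now {c=2, e=19})
Op 5: ROLLBACK: discarded pending ['c', 'e']; in_txn=False
Op 6: UPDATE e=26 (auto-commit; committed e=26)
Op 7: UPDATE c=2 (auto-commit; committed c=2)
Op 8: UPDATE c=23 (auto-commit; committed c=23)
Op 9: BEGIN: in_txn=True, pending={}
Op 10: ROLLBACK: discarded pending []; in_txn=False
Op 11: UPDATE a=27 (auto-commit; committed a=27)
ROLLBACK at op 5 discards: ['c', 'e']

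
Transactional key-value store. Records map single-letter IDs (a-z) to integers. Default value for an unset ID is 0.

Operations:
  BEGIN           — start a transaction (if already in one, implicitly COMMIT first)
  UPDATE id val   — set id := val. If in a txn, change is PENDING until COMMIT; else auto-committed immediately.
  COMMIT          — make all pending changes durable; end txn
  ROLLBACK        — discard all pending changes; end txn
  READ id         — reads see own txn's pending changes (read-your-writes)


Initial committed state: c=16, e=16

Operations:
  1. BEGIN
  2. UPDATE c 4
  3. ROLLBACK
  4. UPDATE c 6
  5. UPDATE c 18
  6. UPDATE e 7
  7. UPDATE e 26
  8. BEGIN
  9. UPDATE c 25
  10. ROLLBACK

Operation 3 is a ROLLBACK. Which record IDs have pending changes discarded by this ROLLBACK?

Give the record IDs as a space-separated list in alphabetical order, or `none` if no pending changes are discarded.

Answer: c

Derivation:
Initial committed: {c=16, e=16}
Op 1: BEGIN: in_txn=True, pending={}
Op 2: UPDATE c=4 (pending; pending now {c=4})
Op 3: ROLLBACK: discarded pending ['c']; in_txn=False
Op 4: UPDATE c=6 (auto-commit; committed c=6)
Op 5: UPDATE c=18 (auto-commit; committed c=18)
Op 6: UPDATE e=7 (auto-commit; committed e=7)
Op 7: UPDATE e=26 (auto-commit; committed e=26)
Op 8: BEGIN: in_txn=True, pending={}
Op 9: UPDATE c=25 (pending; pending now {c=25})
Op 10: ROLLBACK: discarded pending ['c']; in_txn=False
ROLLBACK at op 3 discards: ['c']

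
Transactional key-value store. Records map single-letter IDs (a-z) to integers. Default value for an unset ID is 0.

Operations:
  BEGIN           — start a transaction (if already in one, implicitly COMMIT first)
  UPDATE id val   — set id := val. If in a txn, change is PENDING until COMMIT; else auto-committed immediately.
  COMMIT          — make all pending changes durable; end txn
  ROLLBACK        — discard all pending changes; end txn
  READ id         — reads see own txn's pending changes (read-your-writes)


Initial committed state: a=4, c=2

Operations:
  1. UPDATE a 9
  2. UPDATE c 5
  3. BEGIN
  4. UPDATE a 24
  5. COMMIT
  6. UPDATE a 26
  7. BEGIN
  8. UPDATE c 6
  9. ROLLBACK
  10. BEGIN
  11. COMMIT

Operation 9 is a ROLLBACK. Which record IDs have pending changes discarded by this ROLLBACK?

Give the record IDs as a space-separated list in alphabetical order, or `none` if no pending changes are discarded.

Initial committed: {a=4, c=2}
Op 1: UPDATE a=9 (auto-commit; committed a=9)
Op 2: UPDATE c=5 (auto-commit; committed c=5)
Op 3: BEGIN: in_txn=True, pending={}
Op 4: UPDATE a=24 (pending; pending now {a=24})
Op 5: COMMIT: merged ['a'] into committed; committed now {a=24, c=5}
Op 6: UPDATE a=26 (auto-commit; committed a=26)
Op 7: BEGIN: in_txn=True, pending={}
Op 8: UPDATE c=6 (pending; pending now {c=6})
Op 9: ROLLBACK: discarded pending ['c']; in_txn=False
Op 10: BEGIN: in_txn=True, pending={}
Op 11: COMMIT: merged [] into committed; committed now {a=26, c=5}
ROLLBACK at op 9 discards: ['c']

Answer: c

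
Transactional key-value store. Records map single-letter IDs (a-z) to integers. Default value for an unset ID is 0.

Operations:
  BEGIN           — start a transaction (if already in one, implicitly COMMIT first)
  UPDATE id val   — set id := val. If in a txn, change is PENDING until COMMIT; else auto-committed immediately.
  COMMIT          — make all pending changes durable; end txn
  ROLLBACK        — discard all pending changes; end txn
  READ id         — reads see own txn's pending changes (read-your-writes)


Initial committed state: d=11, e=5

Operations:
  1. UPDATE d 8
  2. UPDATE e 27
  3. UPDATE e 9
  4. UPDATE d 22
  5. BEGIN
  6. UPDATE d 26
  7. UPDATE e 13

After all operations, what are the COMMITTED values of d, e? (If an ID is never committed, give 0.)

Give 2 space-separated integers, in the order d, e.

Initial committed: {d=11, e=5}
Op 1: UPDATE d=8 (auto-commit; committed d=8)
Op 2: UPDATE e=27 (auto-commit; committed e=27)
Op 3: UPDATE e=9 (auto-commit; committed e=9)
Op 4: UPDATE d=22 (auto-commit; committed d=22)
Op 5: BEGIN: in_txn=True, pending={}
Op 6: UPDATE d=26 (pending; pending now {d=26})
Op 7: UPDATE e=13 (pending; pending now {d=26, e=13})
Final committed: {d=22, e=9}

Answer: 22 9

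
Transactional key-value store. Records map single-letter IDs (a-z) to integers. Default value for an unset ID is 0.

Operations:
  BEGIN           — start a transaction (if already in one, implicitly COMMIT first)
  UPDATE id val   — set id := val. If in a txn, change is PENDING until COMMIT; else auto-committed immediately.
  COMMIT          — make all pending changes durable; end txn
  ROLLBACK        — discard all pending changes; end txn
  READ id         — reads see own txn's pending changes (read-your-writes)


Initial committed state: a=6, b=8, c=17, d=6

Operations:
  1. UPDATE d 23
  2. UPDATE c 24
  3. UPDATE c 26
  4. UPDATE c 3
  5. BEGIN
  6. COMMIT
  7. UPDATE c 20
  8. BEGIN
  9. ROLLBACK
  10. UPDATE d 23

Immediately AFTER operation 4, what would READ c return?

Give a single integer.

Answer: 3

Derivation:
Initial committed: {a=6, b=8, c=17, d=6}
Op 1: UPDATE d=23 (auto-commit; committed d=23)
Op 2: UPDATE c=24 (auto-commit; committed c=24)
Op 3: UPDATE c=26 (auto-commit; committed c=26)
Op 4: UPDATE c=3 (auto-commit; committed c=3)
After op 4: visible(c) = 3 (pending={}, committed={a=6, b=8, c=3, d=23})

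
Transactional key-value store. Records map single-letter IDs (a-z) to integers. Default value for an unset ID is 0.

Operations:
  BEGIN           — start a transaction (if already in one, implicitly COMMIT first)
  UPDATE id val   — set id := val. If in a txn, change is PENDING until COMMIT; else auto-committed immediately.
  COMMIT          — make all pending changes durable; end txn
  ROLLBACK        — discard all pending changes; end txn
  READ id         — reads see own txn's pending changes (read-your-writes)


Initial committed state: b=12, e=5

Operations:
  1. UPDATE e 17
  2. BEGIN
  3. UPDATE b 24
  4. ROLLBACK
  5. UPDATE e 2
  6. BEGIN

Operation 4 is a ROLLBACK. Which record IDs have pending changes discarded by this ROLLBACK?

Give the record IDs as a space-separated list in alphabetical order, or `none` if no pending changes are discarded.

Answer: b

Derivation:
Initial committed: {b=12, e=5}
Op 1: UPDATE e=17 (auto-commit; committed e=17)
Op 2: BEGIN: in_txn=True, pending={}
Op 3: UPDATE b=24 (pending; pending now {b=24})
Op 4: ROLLBACK: discarded pending ['b']; in_txn=False
Op 5: UPDATE e=2 (auto-commit; committed e=2)
Op 6: BEGIN: in_txn=True, pending={}
ROLLBACK at op 4 discards: ['b']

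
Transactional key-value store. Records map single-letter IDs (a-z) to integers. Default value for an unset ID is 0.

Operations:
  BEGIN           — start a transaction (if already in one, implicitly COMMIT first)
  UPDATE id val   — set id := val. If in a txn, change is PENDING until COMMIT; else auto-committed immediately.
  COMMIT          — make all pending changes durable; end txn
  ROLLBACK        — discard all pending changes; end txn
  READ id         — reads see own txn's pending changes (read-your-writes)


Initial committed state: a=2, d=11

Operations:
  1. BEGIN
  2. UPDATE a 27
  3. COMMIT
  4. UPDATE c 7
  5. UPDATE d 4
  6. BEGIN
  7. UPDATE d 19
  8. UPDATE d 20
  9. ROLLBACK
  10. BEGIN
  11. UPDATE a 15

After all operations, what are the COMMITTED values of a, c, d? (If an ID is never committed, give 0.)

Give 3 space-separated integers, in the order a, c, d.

Initial committed: {a=2, d=11}
Op 1: BEGIN: in_txn=True, pending={}
Op 2: UPDATE a=27 (pending; pending now {a=27})
Op 3: COMMIT: merged ['a'] into committed; committed now {a=27, d=11}
Op 4: UPDATE c=7 (auto-commit; committed c=7)
Op 5: UPDATE d=4 (auto-commit; committed d=4)
Op 6: BEGIN: in_txn=True, pending={}
Op 7: UPDATE d=19 (pending; pending now {d=19})
Op 8: UPDATE d=20 (pending; pending now {d=20})
Op 9: ROLLBACK: discarded pending ['d']; in_txn=False
Op 10: BEGIN: in_txn=True, pending={}
Op 11: UPDATE a=15 (pending; pending now {a=15})
Final committed: {a=27, c=7, d=4}

Answer: 27 7 4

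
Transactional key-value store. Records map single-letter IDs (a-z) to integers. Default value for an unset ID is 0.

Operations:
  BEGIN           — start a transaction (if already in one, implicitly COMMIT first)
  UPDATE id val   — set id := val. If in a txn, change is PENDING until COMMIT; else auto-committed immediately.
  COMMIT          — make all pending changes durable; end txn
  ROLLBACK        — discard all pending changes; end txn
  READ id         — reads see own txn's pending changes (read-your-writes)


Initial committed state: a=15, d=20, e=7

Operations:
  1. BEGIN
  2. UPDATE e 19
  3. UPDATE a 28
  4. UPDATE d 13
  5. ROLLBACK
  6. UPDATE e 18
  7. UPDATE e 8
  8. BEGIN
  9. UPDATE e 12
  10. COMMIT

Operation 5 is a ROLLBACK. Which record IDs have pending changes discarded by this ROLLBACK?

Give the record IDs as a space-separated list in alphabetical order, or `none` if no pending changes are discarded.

Initial committed: {a=15, d=20, e=7}
Op 1: BEGIN: in_txn=True, pending={}
Op 2: UPDATE e=19 (pending; pending now {e=19})
Op 3: UPDATE a=28 (pending; pending now {a=28, e=19})
Op 4: UPDATE d=13 (pending; pending now {a=28, d=13, e=19})
Op 5: ROLLBACK: discarded pending ['a', 'd', 'e']; in_txn=False
Op 6: UPDATE e=18 (auto-commit; committed e=18)
Op 7: UPDATE e=8 (auto-commit; committed e=8)
Op 8: BEGIN: in_txn=True, pending={}
Op 9: UPDATE e=12 (pending; pending now {e=12})
Op 10: COMMIT: merged ['e'] into committed; committed now {a=15, d=20, e=12}
ROLLBACK at op 5 discards: ['a', 'd', 'e']

Answer: a d e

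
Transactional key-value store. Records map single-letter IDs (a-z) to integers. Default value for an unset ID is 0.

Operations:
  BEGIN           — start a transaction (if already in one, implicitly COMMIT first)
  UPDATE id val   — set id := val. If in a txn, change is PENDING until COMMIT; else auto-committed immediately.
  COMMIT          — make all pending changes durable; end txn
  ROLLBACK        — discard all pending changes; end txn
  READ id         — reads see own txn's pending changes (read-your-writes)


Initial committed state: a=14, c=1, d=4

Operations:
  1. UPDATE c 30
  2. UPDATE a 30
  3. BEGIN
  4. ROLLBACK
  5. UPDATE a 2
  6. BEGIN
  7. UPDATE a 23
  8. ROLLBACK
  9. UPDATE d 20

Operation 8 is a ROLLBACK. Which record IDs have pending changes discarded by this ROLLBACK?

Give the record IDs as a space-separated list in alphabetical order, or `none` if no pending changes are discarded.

Initial committed: {a=14, c=1, d=4}
Op 1: UPDATE c=30 (auto-commit; committed c=30)
Op 2: UPDATE a=30 (auto-commit; committed a=30)
Op 3: BEGIN: in_txn=True, pending={}
Op 4: ROLLBACK: discarded pending []; in_txn=False
Op 5: UPDATE a=2 (auto-commit; committed a=2)
Op 6: BEGIN: in_txn=True, pending={}
Op 7: UPDATE a=23 (pending; pending now {a=23})
Op 8: ROLLBACK: discarded pending ['a']; in_txn=False
Op 9: UPDATE d=20 (auto-commit; committed d=20)
ROLLBACK at op 8 discards: ['a']

Answer: a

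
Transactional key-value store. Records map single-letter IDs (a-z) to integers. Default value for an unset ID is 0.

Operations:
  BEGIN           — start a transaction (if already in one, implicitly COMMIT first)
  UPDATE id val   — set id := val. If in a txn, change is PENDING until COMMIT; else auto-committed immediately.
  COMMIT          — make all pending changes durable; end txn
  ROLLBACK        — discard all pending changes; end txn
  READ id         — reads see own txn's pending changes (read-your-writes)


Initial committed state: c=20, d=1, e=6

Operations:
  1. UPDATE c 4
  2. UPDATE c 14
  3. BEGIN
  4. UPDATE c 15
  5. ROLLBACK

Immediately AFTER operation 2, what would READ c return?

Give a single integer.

Initial committed: {c=20, d=1, e=6}
Op 1: UPDATE c=4 (auto-commit; committed c=4)
Op 2: UPDATE c=14 (auto-commit; committed c=14)
After op 2: visible(c) = 14 (pending={}, committed={c=14, d=1, e=6})

Answer: 14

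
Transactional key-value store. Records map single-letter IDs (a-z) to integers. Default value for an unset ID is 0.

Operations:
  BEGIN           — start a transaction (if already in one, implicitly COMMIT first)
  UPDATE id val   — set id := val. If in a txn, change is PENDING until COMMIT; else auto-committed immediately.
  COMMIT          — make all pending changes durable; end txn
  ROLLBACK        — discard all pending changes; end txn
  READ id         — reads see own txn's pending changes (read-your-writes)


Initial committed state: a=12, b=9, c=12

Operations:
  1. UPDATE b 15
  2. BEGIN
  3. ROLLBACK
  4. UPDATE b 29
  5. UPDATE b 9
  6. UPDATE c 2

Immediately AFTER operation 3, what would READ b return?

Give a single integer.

Initial committed: {a=12, b=9, c=12}
Op 1: UPDATE b=15 (auto-commit; committed b=15)
Op 2: BEGIN: in_txn=True, pending={}
Op 3: ROLLBACK: discarded pending []; in_txn=False
After op 3: visible(b) = 15 (pending={}, committed={a=12, b=15, c=12})

Answer: 15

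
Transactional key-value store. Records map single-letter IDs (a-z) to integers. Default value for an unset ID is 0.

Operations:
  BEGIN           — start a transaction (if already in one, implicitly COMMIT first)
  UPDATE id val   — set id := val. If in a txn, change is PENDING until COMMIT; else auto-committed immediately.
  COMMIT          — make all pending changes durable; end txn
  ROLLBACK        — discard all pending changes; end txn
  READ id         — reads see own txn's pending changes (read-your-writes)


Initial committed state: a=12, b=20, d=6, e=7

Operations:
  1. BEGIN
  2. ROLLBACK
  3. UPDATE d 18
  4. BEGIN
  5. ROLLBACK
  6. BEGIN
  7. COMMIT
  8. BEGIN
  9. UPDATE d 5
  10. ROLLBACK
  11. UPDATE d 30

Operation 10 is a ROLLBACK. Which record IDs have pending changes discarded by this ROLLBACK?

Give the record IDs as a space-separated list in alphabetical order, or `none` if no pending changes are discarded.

Answer: d

Derivation:
Initial committed: {a=12, b=20, d=6, e=7}
Op 1: BEGIN: in_txn=True, pending={}
Op 2: ROLLBACK: discarded pending []; in_txn=False
Op 3: UPDATE d=18 (auto-commit; committed d=18)
Op 4: BEGIN: in_txn=True, pending={}
Op 5: ROLLBACK: discarded pending []; in_txn=False
Op 6: BEGIN: in_txn=True, pending={}
Op 7: COMMIT: merged [] into committed; committed now {a=12, b=20, d=18, e=7}
Op 8: BEGIN: in_txn=True, pending={}
Op 9: UPDATE d=5 (pending; pending now {d=5})
Op 10: ROLLBACK: discarded pending ['d']; in_txn=False
Op 11: UPDATE d=30 (auto-commit; committed d=30)
ROLLBACK at op 10 discards: ['d']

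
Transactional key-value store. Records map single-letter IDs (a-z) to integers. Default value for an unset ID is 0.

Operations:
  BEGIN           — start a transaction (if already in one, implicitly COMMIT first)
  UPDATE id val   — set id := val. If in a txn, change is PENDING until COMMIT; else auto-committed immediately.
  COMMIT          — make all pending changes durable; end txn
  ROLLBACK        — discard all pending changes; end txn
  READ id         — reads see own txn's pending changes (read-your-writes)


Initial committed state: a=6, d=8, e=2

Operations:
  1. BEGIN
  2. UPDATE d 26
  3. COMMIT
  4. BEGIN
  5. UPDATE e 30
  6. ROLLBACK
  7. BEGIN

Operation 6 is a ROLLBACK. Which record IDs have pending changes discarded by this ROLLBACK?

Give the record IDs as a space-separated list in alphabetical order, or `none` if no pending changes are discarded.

Initial committed: {a=6, d=8, e=2}
Op 1: BEGIN: in_txn=True, pending={}
Op 2: UPDATE d=26 (pending; pending now {d=26})
Op 3: COMMIT: merged ['d'] into committed; committed now {a=6, d=26, e=2}
Op 4: BEGIN: in_txn=True, pending={}
Op 5: UPDATE e=30 (pending; pending now {e=30})
Op 6: ROLLBACK: discarded pending ['e']; in_txn=False
Op 7: BEGIN: in_txn=True, pending={}
ROLLBACK at op 6 discards: ['e']

Answer: e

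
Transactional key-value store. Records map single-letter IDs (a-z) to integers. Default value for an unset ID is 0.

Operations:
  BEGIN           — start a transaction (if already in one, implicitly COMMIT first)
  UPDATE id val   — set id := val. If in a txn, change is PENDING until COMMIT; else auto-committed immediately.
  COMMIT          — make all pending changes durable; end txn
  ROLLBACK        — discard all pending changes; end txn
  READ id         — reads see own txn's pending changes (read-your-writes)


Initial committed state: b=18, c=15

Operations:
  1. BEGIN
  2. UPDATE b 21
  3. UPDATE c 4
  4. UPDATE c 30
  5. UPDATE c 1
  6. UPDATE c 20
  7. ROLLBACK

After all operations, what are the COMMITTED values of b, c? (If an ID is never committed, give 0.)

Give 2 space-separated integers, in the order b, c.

Initial committed: {b=18, c=15}
Op 1: BEGIN: in_txn=True, pending={}
Op 2: UPDATE b=21 (pending; pending now {b=21})
Op 3: UPDATE c=4 (pending; pending now {b=21, c=4})
Op 4: UPDATE c=30 (pending; pending now {b=21, c=30})
Op 5: UPDATE c=1 (pending; pending now {b=21, c=1})
Op 6: UPDATE c=20 (pending; pending now {b=21, c=20})
Op 7: ROLLBACK: discarded pending ['b', 'c']; in_txn=False
Final committed: {b=18, c=15}

Answer: 18 15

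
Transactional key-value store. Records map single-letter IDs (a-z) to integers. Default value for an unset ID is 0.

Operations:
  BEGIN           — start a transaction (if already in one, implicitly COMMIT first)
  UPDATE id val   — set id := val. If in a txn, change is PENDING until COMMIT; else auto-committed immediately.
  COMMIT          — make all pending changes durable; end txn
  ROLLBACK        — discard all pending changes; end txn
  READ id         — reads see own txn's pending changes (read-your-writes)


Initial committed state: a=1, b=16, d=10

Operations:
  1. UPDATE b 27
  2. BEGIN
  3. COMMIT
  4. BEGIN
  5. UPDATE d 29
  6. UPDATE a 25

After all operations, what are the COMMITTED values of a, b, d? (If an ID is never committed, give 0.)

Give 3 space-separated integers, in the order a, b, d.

Initial committed: {a=1, b=16, d=10}
Op 1: UPDATE b=27 (auto-commit; committed b=27)
Op 2: BEGIN: in_txn=True, pending={}
Op 3: COMMIT: merged [] into committed; committed now {a=1, b=27, d=10}
Op 4: BEGIN: in_txn=True, pending={}
Op 5: UPDATE d=29 (pending; pending now {d=29})
Op 6: UPDATE a=25 (pending; pending now {a=25, d=29})
Final committed: {a=1, b=27, d=10}

Answer: 1 27 10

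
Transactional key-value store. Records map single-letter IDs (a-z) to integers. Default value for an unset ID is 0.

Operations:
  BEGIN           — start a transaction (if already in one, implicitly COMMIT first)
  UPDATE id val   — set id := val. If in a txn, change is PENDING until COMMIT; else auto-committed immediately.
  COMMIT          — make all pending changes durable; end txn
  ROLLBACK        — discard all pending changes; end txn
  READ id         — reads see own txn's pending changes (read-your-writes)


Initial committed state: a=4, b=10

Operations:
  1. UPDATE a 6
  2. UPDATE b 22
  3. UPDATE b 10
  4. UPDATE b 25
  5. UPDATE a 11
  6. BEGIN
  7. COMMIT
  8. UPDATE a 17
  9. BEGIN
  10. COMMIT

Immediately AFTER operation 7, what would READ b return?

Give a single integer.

Initial committed: {a=4, b=10}
Op 1: UPDATE a=6 (auto-commit; committed a=6)
Op 2: UPDATE b=22 (auto-commit; committed b=22)
Op 3: UPDATE b=10 (auto-commit; committed b=10)
Op 4: UPDATE b=25 (auto-commit; committed b=25)
Op 5: UPDATE a=11 (auto-commit; committed a=11)
Op 6: BEGIN: in_txn=True, pending={}
Op 7: COMMIT: merged [] into committed; committed now {a=11, b=25}
After op 7: visible(b) = 25 (pending={}, committed={a=11, b=25})

Answer: 25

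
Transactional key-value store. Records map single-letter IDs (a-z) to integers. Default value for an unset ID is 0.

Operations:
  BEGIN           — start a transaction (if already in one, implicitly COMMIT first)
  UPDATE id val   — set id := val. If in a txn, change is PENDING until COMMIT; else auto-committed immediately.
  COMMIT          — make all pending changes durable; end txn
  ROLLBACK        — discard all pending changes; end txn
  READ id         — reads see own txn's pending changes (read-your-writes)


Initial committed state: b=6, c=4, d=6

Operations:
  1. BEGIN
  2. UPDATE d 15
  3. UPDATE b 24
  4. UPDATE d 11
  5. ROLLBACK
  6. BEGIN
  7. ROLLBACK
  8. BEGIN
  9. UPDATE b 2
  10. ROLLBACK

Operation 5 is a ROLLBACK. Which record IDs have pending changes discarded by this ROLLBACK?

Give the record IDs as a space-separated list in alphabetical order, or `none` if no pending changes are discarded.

Initial committed: {b=6, c=4, d=6}
Op 1: BEGIN: in_txn=True, pending={}
Op 2: UPDATE d=15 (pending; pending now {d=15})
Op 3: UPDATE b=24 (pending; pending now {b=24, d=15})
Op 4: UPDATE d=11 (pending; pending now {b=24, d=11})
Op 5: ROLLBACK: discarded pending ['b', 'd']; in_txn=False
Op 6: BEGIN: in_txn=True, pending={}
Op 7: ROLLBACK: discarded pending []; in_txn=False
Op 8: BEGIN: in_txn=True, pending={}
Op 9: UPDATE b=2 (pending; pending now {b=2})
Op 10: ROLLBACK: discarded pending ['b']; in_txn=False
ROLLBACK at op 5 discards: ['b', 'd']

Answer: b d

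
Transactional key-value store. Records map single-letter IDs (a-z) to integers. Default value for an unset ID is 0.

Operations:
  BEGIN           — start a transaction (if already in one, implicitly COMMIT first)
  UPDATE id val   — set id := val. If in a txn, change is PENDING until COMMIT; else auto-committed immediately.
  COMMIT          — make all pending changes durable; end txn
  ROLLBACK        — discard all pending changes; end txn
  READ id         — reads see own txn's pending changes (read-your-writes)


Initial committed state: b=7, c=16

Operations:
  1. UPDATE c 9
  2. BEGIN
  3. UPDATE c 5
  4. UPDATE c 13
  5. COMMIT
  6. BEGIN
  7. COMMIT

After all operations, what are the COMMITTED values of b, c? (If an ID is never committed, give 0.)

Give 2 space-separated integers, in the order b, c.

Initial committed: {b=7, c=16}
Op 1: UPDATE c=9 (auto-commit; committed c=9)
Op 2: BEGIN: in_txn=True, pending={}
Op 3: UPDATE c=5 (pending; pending now {c=5})
Op 4: UPDATE c=13 (pending; pending now {c=13})
Op 5: COMMIT: merged ['c'] into committed; committed now {b=7, c=13}
Op 6: BEGIN: in_txn=True, pending={}
Op 7: COMMIT: merged [] into committed; committed now {b=7, c=13}
Final committed: {b=7, c=13}

Answer: 7 13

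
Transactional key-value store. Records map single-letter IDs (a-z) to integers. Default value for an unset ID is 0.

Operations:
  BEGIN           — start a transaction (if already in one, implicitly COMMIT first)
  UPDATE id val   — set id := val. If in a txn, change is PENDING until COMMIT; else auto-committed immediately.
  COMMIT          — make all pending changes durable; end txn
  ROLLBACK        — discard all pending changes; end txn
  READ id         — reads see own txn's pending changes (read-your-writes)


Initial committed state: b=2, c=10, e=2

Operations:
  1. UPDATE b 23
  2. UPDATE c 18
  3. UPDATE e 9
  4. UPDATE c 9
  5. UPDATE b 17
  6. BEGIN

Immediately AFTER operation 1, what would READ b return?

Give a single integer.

Answer: 23

Derivation:
Initial committed: {b=2, c=10, e=2}
Op 1: UPDATE b=23 (auto-commit; committed b=23)
After op 1: visible(b) = 23 (pending={}, committed={b=23, c=10, e=2})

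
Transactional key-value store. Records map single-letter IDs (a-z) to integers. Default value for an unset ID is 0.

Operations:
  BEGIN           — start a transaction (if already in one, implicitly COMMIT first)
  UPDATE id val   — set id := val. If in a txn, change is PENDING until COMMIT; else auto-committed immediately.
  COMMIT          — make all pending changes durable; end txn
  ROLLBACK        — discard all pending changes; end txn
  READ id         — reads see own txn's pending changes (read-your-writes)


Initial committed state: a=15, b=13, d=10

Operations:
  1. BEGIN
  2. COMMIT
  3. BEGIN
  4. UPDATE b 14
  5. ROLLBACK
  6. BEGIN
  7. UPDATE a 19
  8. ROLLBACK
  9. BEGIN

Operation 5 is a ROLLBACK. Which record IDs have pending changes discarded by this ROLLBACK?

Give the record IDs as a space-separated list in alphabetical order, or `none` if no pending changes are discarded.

Initial committed: {a=15, b=13, d=10}
Op 1: BEGIN: in_txn=True, pending={}
Op 2: COMMIT: merged [] into committed; committed now {a=15, b=13, d=10}
Op 3: BEGIN: in_txn=True, pending={}
Op 4: UPDATE b=14 (pending; pending now {b=14})
Op 5: ROLLBACK: discarded pending ['b']; in_txn=False
Op 6: BEGIN: in_txn=True, pending={}
Op 7: UPDATE a=19 (pending; pending now {a=19})
Op 8: ROLLBACK: discarded pending ['a']; in_txn=False
Op 9: BEGIN: in_txn=True, pending={}
ROLLBACK at op 5 discards: ['b']

Answer: b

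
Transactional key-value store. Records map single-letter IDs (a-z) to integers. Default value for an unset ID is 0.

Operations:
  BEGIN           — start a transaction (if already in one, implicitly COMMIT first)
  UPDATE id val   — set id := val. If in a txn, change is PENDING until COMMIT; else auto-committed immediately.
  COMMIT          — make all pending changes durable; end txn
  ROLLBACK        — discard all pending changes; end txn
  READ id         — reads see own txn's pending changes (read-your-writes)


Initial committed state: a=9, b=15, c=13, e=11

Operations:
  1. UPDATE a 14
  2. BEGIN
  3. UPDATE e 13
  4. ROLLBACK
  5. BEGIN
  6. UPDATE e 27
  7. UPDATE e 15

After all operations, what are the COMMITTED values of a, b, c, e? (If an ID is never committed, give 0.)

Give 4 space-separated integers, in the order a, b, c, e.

Answer: 14 15 13 11

Derivation:
Initial committed: {a=9, b=15, c=13, e=11}
Op 1: UPDATE a=14 (auto-commit; committed a=14)
Op 2: BEGIN: in_txn=True, pending={}
Op 3: UPDATE e=13 (pending; pending now {e=13})
Op 4: ROLLBACK: discarded pending ['e']; in_txn=False
Op 5: BEGIN: in_txn=True, pending={}
Op 6: UPDATE e=27 (pending; pending now {e=27})
Op 7: UPDATE e=15 (pending; pending now {e=15})
Final committed: {a=14, b=15, c=13, e=11}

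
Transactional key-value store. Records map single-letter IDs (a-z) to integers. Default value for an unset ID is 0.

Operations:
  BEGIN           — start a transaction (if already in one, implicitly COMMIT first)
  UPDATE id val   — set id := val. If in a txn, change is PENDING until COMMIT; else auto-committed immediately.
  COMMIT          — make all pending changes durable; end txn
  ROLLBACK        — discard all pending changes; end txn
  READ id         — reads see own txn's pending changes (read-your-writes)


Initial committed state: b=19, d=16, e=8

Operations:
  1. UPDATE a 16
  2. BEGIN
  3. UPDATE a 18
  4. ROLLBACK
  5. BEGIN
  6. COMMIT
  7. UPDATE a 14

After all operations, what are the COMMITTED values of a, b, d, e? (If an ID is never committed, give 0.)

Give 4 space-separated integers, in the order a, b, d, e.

Answer: 14 19 16 8

Derivation:
Initial committed: {b=19, d=16, e=8}
Op 1: UPDATE a=16 (auto-commit; committed a=16)
Op 2: BEGIN: in_txn=True, pending={}
Op 3: UPDATE a=18 (pending; pending now {a=18})
Op 4: ROLLBACK: discarded pending ['a']; in_txn=False
Op 5: BEGIN: in_txn=True, pending={}
Op 6: COMMIT: merged [] into committed; committed now {a=16, b=19, d=16, e=8}
Op 7: UPDATE a=14 (auto-commit; committed a=14)
Final committed: {a=14, b=19, d=16, e=8}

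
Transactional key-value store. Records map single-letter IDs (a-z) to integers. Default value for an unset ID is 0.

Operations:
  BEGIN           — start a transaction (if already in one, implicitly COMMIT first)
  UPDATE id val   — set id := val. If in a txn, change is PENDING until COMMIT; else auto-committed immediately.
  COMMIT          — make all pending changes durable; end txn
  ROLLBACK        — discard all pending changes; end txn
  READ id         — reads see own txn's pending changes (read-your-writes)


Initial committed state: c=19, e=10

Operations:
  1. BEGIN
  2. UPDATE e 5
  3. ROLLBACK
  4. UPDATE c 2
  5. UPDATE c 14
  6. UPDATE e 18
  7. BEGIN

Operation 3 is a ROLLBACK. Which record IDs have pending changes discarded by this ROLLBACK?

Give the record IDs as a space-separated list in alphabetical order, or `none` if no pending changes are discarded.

Initial committed: {c=19, e=10}
Op 1: BEGIN: in_txn=True, pending={}
Op 2: UPDATE e=5 (pending; pending now {e=5})
Op 3: ROLLBACK: discarded pending ['e']; in_txn=False
Op 4: UPDATE c=2 (auto-commit; committed c=2)
Op 5: UPDATE c=14 (auto-commit; committed c=14)
Op 6: UPDATE e=18 (auto-commit; committed e=18)
Op 7: BEGIN: in_txn=True, pending={}
ROLLBACK at op 3 discards: ['e']

Answer: e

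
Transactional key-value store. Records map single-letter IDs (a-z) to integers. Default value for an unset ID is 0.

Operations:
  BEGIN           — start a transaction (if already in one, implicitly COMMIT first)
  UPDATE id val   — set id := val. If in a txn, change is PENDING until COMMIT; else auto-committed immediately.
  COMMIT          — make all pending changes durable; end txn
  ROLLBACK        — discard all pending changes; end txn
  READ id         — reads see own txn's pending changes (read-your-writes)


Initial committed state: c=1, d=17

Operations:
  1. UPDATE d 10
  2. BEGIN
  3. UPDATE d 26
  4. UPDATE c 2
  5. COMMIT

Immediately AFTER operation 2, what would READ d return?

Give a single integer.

Initial committed: {c=1, d=17}
Op 1: UPDATE d=10 (auto-commit; committed d=10)
Op 2: BEGIN: in_txn=True, pending={}
After op 2: visible(d) = 10 (pending={}, committed={c=1, d=10})

Answer: 10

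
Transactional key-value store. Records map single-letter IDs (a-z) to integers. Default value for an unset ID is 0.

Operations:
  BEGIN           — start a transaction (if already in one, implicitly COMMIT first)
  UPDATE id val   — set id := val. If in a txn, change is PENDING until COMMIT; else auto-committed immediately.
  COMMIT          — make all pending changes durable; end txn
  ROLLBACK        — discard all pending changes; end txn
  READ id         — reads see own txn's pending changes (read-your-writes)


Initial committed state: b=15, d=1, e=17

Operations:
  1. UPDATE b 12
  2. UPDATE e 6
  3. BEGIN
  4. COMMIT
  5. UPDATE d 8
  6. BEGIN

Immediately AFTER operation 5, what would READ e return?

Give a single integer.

Answer: 6

Derivation:
Initial committed: {b=15, d=1, e=17}
Op 1: UPDATE b=12 (auto-commit; committed b=12)
Op 2: UPDATE e=6 (auto-commit; committed e=6)
Op 3: BEGIN: in_txn=True, pending={}
Op 4: COMMIT: merged [] into committed; committed now {b=12, d=1, e=6}
Op 5: UPDATE d=8 (auto-commit; committed d=8)
After op 5: visible(e) = 6 (pending={}, committed={b=12, d=8, e=6})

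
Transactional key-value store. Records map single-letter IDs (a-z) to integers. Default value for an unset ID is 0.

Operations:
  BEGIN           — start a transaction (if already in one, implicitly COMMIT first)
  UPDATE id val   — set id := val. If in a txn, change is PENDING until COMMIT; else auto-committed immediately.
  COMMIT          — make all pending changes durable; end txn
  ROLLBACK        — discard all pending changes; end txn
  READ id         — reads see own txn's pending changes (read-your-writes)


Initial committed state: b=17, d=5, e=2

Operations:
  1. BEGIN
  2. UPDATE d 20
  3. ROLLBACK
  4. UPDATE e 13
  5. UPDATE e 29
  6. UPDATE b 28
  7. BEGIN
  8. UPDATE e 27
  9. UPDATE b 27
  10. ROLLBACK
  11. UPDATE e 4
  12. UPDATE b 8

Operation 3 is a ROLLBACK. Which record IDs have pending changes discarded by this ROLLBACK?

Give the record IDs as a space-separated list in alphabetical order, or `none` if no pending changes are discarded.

Initial committed: {b=17, d=5, e=2}
Op 1: BEGIN: in_txn=True, pending={}
Op 2: UPDATE d=20 (pending; pending now {d=20})
Op 3: ROLLBACK: discarded pending ['d']; in_txn=False
Op 4: UPDATE e=13 (auto-commit; committed e=13)
Op 5: UPDATE e=29 (auto-commit; committed e=29)
Op 6: UPDATE b=28 (auto-commit; committed b=28)
Op 7: BEGIN: in_txn=True, pending={}
Op 8: UPDATE e=27 (pending; pending now {e=27})
Op 9: UPDATE b=27 (pending; pending now {b=27, e=27})
Op 10: ROLLBACK: discarded pending ['b', 'e']; in_txn=False
Op 11: UPDATE e=4 (auto-commit; committed e=4)
Op 12: UPDATE b=8 (auto-commit; committed b=8)
ROLLBACK at op 3 discards: ['d']

Answer: d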